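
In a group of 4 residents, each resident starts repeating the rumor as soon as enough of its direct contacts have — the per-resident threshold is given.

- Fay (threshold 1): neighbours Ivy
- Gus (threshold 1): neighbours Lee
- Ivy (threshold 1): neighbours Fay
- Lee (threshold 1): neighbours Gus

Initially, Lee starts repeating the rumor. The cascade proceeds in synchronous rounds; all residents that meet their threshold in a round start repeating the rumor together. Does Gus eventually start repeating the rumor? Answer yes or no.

yes

Round 1 — Lee starts repeating the rumor (initial).
Round 2 — checking thresholds:
  Gus: 1 of 1 neighbours ≥ 1, starts repeating the rumor.
Round 3 — no new spreads; cascade stops.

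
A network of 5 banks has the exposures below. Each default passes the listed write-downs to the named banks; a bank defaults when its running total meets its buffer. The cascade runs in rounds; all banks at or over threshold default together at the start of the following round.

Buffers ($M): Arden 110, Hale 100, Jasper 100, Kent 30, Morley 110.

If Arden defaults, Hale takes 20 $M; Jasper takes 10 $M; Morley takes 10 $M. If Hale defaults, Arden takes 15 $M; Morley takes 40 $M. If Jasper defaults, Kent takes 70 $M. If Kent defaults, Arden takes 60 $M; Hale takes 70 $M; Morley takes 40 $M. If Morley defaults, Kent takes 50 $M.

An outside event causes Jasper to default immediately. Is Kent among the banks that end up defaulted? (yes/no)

yes

Round 1 — Jasper defaults (initial).
  Kent: +70 → 70 ≥ 30
Round 2 — Kent defaults.
  Arden: +60 → 60 < 110
  Hale: +70 → 70 < 100
  Morley: +40 → 40 < 110
No further defaults.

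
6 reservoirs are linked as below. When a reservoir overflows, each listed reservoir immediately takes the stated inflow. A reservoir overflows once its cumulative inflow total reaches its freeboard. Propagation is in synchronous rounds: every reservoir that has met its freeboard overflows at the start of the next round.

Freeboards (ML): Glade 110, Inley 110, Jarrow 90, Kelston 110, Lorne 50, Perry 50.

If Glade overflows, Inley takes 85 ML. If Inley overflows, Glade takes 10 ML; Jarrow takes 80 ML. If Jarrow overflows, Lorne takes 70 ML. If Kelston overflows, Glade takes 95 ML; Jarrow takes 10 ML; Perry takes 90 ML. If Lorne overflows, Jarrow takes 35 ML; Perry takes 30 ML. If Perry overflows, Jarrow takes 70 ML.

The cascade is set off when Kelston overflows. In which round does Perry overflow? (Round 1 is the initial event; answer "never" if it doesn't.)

2

Round 1 — Kelston overflows (initial).
  Glade: +95 → 95 < 110
  Jarrow: +10 → 10 < 90
  Perry: +90 → 90 ≥ 50
Round 2 — Perry overflows.
  Jarrow: +70 → 80 < 90
No further overflows.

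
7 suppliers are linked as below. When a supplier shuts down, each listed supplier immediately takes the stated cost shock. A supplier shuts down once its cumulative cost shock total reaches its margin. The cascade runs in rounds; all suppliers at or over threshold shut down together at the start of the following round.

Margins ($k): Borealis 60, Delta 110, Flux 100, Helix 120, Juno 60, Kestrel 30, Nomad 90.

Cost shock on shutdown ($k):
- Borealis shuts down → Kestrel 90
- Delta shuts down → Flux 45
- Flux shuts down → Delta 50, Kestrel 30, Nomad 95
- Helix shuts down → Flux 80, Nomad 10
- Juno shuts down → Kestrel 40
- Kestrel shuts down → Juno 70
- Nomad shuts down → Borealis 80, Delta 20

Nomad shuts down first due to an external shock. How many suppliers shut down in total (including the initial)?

Round 1 — Nomad shuts down (initial).
  Borealis: +80 → 80 ≥ 60
  Delta: +20 → 20 < 110
Round 2 — Borealis shuts down.
  Kestrel: +90 → 90 ≥ 30
Round 3 — Kestrel shuts down.
  Juno: +70 → 70 ≥ 60
Round 4 — Juno shuts down.
No further shutdowns.

4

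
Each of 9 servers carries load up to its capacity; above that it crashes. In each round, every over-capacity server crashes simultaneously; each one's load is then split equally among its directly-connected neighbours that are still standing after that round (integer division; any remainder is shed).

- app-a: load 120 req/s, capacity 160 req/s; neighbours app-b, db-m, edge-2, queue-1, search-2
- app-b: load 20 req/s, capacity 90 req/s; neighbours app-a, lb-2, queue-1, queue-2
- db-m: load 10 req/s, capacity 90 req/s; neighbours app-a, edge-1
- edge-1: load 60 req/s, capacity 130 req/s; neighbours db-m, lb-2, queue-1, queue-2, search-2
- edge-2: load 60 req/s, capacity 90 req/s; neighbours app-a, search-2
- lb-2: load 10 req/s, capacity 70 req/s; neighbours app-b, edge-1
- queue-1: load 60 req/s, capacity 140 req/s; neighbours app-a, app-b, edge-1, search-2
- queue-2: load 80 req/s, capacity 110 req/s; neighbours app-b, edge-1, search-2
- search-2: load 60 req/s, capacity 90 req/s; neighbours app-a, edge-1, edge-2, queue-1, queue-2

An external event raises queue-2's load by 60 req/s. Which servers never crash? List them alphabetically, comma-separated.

Round 1 — queue-2 at 140 > 110. queue-2 crashes.
  queue-2 sheds 140 req/s to app-b, edge-1, search-2: 46 each (2 lost).
    app-b: 20+46 = 66 ≤ 90
    edge-1: 60+46 = 106 ≤ 130
    search-2: 60+46 = 106 > 90
Round 2 — search-2 crashes.
  search-2 sheds 106 req/s to app-a, edge-1, edge-2, queue-1: 26 each (2 lost).
    app-a: 120+26 = 146 ≤ 160
    edge-1: 106+26 = 132 > 130
    edge-2: 60+26 = 86 ≤ 90
    queue-1: 60+26 = 86 ≤ 140
Round 3 — edge-1 crashes.
  edge-1 sheds 132 req/s to db-m, lb-2, queue-1: 44 each.
    db-m: 10+44 = 54 ≤ 90
    lb-2: 10+44 = 54 ≤ 70
    queue-1: 86+44 = 130 ≤ 140
No further crashes.

app-a, app-b, db-m, edge-2, lb-2, queue-1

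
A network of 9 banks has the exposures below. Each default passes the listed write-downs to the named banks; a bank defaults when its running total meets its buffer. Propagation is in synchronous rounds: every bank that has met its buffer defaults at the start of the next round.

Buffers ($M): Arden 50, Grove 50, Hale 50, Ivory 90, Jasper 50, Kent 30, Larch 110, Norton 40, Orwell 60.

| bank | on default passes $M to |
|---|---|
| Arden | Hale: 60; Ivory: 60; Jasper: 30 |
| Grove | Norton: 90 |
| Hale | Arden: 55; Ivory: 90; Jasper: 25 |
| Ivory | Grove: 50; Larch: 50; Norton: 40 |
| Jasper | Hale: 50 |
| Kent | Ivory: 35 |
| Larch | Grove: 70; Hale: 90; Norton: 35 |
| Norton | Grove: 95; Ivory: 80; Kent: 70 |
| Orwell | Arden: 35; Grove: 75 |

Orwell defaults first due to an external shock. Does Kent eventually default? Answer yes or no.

yes

Round 1 — Orwell defaults (initial).
  Arden: +35 → 35 < 50
  Grove: +75 → 75 ≥ 50
Round 2 — Grove defaults.
  Norton: +90 → 90 ≥ 40
Round 3 — Norton defaults.
  Ivory: +80 → 80 < 90
  Kent: +70 → 70 ≥ 30
Round 4 — Kent defaults.
  Ivory: +35 → 115 ≥ 90
Round 5 — Ivory defaults.
  Larch: +50 → 50 < 110
No further defaults.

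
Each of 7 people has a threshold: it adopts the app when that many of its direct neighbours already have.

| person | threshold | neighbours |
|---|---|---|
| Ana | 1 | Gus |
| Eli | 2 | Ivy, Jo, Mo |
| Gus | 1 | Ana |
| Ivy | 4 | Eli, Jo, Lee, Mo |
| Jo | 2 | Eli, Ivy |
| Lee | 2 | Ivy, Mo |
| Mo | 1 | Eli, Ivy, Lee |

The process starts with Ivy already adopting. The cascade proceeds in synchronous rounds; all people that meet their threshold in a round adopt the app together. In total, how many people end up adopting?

Round 1 — Ivy adopts the app (initial).
Round 2 — checking thresholds:
  Eli: 1 of 3 neighbours < 2, below threshold.
  Jo: 1 of 2 neighbours < 2, below threshold.
  Lee: 1 of 2 neighbours < 2, below threshold.
  Mo: 1 of 3 neighbours ≥ 1, adopts the app.
Round 3 — checking thresholds:
  Eli: 2 of 3 neighbours ≥ 2, adopts the app.
  Jo: 1 of 2 neighbours < 2, below threshold.
  Lee: 2 of 2 neighbours ≥ 2, adopts the app.
Round 4 — checking thresholds:
  Jo: 2 of 2 neighbours ≥ 2, adopts the app.
Round 5 — no new adoptions; cascade stops.

5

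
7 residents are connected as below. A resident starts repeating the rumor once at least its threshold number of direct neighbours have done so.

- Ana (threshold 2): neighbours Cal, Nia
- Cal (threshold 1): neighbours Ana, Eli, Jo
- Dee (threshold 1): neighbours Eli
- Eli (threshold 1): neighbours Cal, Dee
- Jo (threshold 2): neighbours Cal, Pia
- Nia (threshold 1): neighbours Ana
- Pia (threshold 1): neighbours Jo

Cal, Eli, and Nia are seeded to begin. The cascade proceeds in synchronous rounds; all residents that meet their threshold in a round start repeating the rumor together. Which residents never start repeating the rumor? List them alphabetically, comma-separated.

Jo, Pia

Round 1 — Cal, Eli, Nia start repeating the rumor (initial).
Round 2 — checking thresholds:
  Ana: 2 of 2 neighbours ≥ 2, starts repeating the rumor.
  Dee: 1 of 1 neighbours ≥ 1, starts repeating the rumor.
  Jo: 1 of 2 neighbours < 2, not yet.
Round 3 — no new spreads; cascade stops.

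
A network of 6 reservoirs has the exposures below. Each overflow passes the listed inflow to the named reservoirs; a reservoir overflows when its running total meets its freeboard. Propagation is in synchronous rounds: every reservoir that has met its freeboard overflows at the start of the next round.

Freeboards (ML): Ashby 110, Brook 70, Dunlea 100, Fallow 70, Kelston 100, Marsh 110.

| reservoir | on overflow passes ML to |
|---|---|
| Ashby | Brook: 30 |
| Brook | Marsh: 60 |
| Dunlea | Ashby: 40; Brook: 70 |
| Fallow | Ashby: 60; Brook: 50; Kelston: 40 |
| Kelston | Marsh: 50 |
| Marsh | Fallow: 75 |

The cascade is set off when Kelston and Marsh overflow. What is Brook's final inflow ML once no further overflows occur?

50

Round 1 — Kelston, Marsh overflow (initial).
  Fallow: +75 → 75 ≥ 70
Round 2 — Fallow overflows.
  Ashby: +60 → 60 < 110
  Brook: +50 → 50 < 70
No further overflows.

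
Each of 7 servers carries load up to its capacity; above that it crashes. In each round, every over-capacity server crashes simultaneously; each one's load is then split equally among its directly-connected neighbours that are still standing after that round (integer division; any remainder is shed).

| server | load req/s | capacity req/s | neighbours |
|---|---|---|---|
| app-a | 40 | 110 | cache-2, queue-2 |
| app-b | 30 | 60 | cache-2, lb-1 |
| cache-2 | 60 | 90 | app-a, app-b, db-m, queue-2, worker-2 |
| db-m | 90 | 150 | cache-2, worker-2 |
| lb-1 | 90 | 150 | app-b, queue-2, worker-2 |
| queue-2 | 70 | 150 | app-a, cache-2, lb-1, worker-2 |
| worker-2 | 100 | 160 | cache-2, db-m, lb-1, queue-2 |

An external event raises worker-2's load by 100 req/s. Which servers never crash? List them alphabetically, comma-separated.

Round 1 — worker-2 at 200 > 160. worker-2 crashes.
  worker-2 sheds 200 req/s to cache-2, db-m, lb-1, queue-2: 50 each.
    cache-2: 60+50 = 110 > 90
    db-m: 90+50 = 140 ≤ 150
    lb-1: 90+50 = 140 ≤ 150
    queue-2: 70+50 = 120 ≤ 150
Round 2 — cache-2 crashes.
  cache-2 sheds 110 req/s to app-a, app-b, db-m, queue-2: 27 each (2 lost).
    app-a: 40+27 = 67 ≤ 110
    app-b: 30+27 = 57 ≤ 60
    db-m: 140+27 = 167 > 150
    queue-2: 120+27 = 147 ≤ 150
Round 3 — db-m crashes.
  db-m sheds 167 req/s: no online neighbours, lost.
No further crashes.

app-a, app-b, lb-1, queue-2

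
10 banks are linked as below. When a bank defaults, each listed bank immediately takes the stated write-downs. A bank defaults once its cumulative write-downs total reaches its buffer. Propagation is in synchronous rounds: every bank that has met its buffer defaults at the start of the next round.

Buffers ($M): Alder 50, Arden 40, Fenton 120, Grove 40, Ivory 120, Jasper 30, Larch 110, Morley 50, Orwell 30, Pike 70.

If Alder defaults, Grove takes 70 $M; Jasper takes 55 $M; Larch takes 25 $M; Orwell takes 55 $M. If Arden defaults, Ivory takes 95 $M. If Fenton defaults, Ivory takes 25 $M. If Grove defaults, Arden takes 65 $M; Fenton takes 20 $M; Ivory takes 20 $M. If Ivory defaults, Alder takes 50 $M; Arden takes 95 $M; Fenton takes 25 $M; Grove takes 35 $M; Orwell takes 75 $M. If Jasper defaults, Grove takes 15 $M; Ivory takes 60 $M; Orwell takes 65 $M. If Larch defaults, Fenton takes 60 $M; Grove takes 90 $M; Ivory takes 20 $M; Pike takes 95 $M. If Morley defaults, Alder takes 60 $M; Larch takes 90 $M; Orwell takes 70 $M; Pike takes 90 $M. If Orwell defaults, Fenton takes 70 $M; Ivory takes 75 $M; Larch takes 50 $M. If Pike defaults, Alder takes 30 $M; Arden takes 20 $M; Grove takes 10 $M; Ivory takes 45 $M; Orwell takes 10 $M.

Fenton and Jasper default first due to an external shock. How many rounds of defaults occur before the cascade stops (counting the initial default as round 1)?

Round 1 — Fenton, Jasper default (initial).
  Grove: +15 → 15 < 40
  Ivory: +25+60 → 85 < 120
  Orwell: +65 → 65 ≥ 30
Round 2 — Orwell defaults.
  Ivory: +75 → 160 ≥ 120
  Larch: +50 → 50 < 110
Round 3 — Ivory defaults.
  Alder: +50 → 50 ≥ 50
  Arden: +95 → 95 ≥ 40
  Grove: +35 → 50 ≥ 40
Round 4 — Alder, Arden, Grove default.
  Larch: +25 → 75 < 110
No further defaults.

4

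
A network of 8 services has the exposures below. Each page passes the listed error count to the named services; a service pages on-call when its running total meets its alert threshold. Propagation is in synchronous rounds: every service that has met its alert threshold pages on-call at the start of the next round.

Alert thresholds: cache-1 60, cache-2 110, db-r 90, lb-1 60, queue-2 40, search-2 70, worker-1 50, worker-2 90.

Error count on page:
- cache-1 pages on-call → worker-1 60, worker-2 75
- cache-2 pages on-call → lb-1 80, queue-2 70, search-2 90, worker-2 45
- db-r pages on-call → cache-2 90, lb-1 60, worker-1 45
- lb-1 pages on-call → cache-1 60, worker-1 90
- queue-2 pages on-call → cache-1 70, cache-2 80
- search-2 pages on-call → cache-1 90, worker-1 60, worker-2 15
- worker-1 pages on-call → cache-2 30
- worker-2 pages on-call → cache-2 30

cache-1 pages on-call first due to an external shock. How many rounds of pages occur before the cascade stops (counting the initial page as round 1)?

Round 1 — cache-1 pages on-call (initial).
  worker-1: +60 → 60 ≥ 50
  worker-2: +75 → 75 < 90
Round 2 — worker-1 pages on-call.
  cache-2: +30 → 30 < 110
No further pages.

2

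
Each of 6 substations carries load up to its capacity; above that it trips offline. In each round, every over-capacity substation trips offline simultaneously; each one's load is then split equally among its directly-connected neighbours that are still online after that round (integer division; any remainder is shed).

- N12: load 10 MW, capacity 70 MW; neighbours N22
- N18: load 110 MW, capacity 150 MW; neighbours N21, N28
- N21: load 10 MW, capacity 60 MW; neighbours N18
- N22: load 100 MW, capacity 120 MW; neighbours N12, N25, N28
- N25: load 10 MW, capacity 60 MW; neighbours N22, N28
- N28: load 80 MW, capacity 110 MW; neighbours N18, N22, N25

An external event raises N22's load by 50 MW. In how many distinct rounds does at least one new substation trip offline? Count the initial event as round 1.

4

Round 1 — N22 at 150 > 120. N22 trips offline.
  N22 sheds 150 MW to N12, N25, N28: 50 each.
    N12: 10+50 = 60 ≤ 70
    N25: 10+50 = 60 ≤ 60
    N28: 80+50 = 130 > 110
Round 2 — N28 trips offline.
  N28 sheds 130 MW to N18, N25: 65 each.
    N18: 110+65 = 175 > 150
    N25: 60+65 = 125 > 60
Round 3 — N18, N25 trip offline.
  N18 sheds 175 MW to N21: 175 each.
    N21: 10+175 = 185 > 60
  N25 sheds 125 MW: no online neighbours, lost.
Round 4 — N21 trips offline.
  N21 sheds 185 MW: no online neighbours, lost.
No further trips.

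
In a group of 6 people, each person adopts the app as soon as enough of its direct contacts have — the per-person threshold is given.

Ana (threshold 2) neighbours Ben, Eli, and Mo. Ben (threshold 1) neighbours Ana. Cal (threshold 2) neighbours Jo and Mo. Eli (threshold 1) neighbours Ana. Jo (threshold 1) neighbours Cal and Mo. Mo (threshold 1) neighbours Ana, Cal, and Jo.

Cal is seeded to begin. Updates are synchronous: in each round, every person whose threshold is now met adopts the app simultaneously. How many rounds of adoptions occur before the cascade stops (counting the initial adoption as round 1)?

Round 1 — Cal adopts the app (initial).
Round 2 — checking thresholds:
  Jo: 1 of 2 neighbours ≥ 1, adopts the app.
  Mo: 1 of 3 neighbours ≥ 1, adopts the app.
Round 3 — no new adoptions; cascade stops.

2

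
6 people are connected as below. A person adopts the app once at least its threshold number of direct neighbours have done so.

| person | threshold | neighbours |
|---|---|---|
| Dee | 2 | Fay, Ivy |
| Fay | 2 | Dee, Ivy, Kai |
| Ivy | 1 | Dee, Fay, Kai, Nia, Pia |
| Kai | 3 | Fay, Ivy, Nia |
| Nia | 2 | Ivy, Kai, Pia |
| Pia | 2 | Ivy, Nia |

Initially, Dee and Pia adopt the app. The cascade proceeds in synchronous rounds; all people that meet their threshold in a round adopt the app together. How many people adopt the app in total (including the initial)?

6

Round 1 — Dee, Pia adopt the app (initial).
Round 2 — checking thresholds:
  Fay: 1 of 3 neighbours < 2, not yet.
  Ivy: 2 of 5 neighbours ≥ 1, adopts the app.
  Nia: 1 of 3 neighbours < 2, not yet.
Round 3 — checking thresholds:
  Fay: 2 of 3 neighbours ≥ 2, adopts the app.
  Kai: 1 of 3 neighbours < 3, not yet.
  Nia: 2 of 3 neighbours ≥ 2, adopts the app.
Round 4 — checking thresholds:
  Kai: 3 of 3 neighbours ≥ 3, adopts the app.
Round 5 — no new adoptions; cascade stops.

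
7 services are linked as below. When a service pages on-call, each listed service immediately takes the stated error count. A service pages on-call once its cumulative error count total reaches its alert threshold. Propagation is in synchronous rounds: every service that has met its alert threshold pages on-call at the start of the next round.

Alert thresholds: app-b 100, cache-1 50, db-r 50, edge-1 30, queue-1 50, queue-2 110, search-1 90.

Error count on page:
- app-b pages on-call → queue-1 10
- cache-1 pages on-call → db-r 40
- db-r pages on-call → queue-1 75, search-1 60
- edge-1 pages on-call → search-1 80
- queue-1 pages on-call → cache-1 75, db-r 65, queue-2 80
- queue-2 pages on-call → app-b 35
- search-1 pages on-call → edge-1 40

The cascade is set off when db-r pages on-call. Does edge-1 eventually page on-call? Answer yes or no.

Round 1 — db-r pages on-call (initial).
  queue-1: +75 → 75 ≥ 50
  search-1: +60 → 60 < 90
Round 2 — queue-1 pages on-call.
  cache-1: +75 → 75 ≥ 50
  queue-2: +80 → 80 < 110
Round 3 — cache-1 pages on-call.
No further pages.

no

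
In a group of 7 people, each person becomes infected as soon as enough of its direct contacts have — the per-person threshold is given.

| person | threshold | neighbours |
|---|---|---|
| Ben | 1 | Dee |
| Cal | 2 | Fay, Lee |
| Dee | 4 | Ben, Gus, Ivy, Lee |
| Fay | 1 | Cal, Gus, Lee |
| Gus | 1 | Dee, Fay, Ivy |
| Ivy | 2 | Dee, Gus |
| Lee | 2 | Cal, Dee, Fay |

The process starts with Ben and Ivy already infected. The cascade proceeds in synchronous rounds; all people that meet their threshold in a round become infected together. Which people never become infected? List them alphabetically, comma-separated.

Cal, Dee, Lee

Round 1 — Ben, Ivy become infected (initial).
Round 2 — checking thresholds:
  Dee: 2 of 4 neighbours < 4, holds.
  Gus: 1 of 3 neighbours ≥ 1, becomes infected.
Round 3 — checking thresholds:
  Dee: 3 of 4 neighbours < 4, holds.
  Fay: 1 of 3 neighbours ≥ 1, becomes infected.
Round 4 — no new infections; cascade stops.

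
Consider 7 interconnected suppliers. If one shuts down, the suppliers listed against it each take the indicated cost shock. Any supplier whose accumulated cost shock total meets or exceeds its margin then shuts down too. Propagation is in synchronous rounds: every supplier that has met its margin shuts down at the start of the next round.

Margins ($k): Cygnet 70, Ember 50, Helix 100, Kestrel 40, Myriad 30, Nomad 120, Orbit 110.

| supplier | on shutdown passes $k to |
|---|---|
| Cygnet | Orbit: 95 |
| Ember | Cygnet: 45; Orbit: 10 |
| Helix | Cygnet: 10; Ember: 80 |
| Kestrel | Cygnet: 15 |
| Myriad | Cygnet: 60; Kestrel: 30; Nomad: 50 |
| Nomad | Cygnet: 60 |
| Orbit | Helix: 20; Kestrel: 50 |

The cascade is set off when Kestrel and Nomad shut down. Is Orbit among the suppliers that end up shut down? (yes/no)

Round 1 — Kestrel, Nomad shut down (initial).
  Cygnet: +15+60 → 75 ≥ 70
Round 2 — Cygnet shuts down.
  Orbit: +95 → 95 < 110
No further shutdowns.

no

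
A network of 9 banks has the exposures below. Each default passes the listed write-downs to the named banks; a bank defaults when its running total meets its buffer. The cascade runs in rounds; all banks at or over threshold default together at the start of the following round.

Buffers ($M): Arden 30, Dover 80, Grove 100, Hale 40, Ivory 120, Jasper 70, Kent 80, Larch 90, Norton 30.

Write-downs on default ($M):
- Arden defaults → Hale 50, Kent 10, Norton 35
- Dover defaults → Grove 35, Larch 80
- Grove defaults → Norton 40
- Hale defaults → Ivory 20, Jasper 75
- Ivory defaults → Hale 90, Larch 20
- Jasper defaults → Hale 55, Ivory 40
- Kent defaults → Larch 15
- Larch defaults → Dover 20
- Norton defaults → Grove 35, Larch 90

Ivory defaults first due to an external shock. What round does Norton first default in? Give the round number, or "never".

Round 1 — Ivory defaults (initial).
  Hale: +90 → 90 ≥ 40
  Larch: +20 → 20 < 90
Round 2 — Hale defaults.
  Jasper: +75 → 75 ≥ 70
Round 3 — Jasper defaults.
No further defaults.

never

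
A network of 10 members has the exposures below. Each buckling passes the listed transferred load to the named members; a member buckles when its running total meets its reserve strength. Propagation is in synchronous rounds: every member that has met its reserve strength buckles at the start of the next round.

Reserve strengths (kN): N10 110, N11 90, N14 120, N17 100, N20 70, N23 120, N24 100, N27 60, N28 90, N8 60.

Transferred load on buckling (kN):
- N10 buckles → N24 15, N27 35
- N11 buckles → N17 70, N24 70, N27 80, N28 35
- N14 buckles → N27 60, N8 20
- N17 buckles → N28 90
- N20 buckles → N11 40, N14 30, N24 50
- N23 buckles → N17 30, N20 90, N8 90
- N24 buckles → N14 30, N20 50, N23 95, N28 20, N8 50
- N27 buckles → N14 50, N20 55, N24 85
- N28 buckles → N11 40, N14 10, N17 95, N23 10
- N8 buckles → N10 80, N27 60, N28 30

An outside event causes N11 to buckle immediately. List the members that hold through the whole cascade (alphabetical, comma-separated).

Round 1 — N11 buckles (initial).
  N17: +70 → 70 < 100
  N24: +70 → 70 < 100
  N27: +80 → 80 ≥ 60
  N28: +35 → 35 < 90
Round 2 — N27 buckles.
  N14: +50 → 50 < 120
  N20: +55 → 55 < 70
  N24: +85 → 155 ≥ 100
Round 3 — N24 buckles.
  N14: +30 → 80 < 120
  N20: +50 → 105 ≥ 70
  N23: +95 → 95 < 120
  N28: +20 → 55 < 90
  N8: +50 → 50 < 60
Round 4 — N20 buckles.
  N14: +30 → 110 < 120
No further bucklings.

N10, N14, N17, N23, N28, N8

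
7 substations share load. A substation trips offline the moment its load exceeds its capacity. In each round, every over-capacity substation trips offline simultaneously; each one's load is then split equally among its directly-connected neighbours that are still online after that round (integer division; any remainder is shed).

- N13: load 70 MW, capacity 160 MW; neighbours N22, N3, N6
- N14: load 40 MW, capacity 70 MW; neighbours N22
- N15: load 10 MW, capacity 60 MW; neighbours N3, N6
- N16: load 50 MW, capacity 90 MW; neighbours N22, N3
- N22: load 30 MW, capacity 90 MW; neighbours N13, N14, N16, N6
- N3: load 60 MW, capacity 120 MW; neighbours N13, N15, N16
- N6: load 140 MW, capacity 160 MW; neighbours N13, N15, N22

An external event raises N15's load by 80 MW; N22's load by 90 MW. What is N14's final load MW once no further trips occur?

70

Round 1 — N15 at 90 > 60; N22 at 120 > 90. N15, N22 trip offline.
  N15 sheds 90 MW to N3, N6: 45 each.
    N3: 60+45 = 105 ≤ 120
    N6: 140+45 = 185 > 160
  N22 sheds 120 MW to N13, N14, N16, N6: 30 each.
    N13: 70+30 = 100 ≤ 160
    N14: 40+30 = 70 ≤ 70
    N16: 50+30 = 80 ≤ 90
    N6: 185+30 = 215 > 160
Round 2 — N6 trips offline.
  N6 sheds 215 MW to N13: 215 each.
    N13: 100+215 = 315 > 160
Round 3 — N13 trips offline.
  N13 sheds 315 MW to N3: 315 each.
    N3: 105+315 = 420 > 120
Round 4 — N3 trips offline.
  N3 sheds 420 MW to N16: 420 each.
    N16: 80+420 = 500 > 90
Round 5 — N16 trips offline.
  N16 sheds 500 MW: no online neighbours, lost.
No further trips.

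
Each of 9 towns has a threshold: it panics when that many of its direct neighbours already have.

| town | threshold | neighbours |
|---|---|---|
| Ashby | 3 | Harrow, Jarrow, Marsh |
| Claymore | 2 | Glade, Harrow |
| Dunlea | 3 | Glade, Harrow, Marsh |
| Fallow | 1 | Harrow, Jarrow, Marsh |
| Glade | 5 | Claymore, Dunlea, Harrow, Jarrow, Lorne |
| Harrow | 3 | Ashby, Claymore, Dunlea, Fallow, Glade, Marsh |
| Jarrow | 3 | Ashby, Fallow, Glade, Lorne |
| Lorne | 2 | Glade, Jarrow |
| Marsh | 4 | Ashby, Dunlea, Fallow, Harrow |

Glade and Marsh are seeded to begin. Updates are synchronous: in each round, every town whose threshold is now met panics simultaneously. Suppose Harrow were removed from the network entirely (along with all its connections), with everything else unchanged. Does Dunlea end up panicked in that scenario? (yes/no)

With Harrow removed:
Round 1 — Glade, Marsh panic (initial).
Round 2 — checking thresholds:
  Ashby: 1 of 2 neighbours < 3, below threshold.
  Claymore: 1 of 1 neighbours < 2, below threshold.
  Dunlea: 2 of 2 neighbours < 3, below threshold.
  Fallow: 1 of 2 neighbours ≥ 1, panics.
  Jarrow: 1 of 4 neighbours < 3, below threshold.
  Lorne: 1 of 2 neighbours < 2, below threshold.
Round 3 — no new panics; cascade stops.

no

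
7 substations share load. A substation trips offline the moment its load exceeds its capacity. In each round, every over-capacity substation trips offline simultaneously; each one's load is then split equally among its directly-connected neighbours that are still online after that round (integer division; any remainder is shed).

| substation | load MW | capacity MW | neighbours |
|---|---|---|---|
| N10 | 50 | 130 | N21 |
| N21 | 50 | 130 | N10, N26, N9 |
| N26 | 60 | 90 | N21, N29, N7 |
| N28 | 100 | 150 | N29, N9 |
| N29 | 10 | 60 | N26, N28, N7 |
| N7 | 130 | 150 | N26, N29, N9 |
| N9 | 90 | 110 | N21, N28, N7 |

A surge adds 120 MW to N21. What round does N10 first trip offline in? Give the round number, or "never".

never

Round 1 — N21 at 170 > 130. N21 trips offline.
  N21 sheds 170 MW to N10, N26, N9: 56 each (2 lost).
    N10: 50+56 = 106 ≤ 130
    N26: 60+56 = 116 > 90
    N9: 90+56 = 146 > 110
Round 2 — N26, N9 trip offline.
  N26 sheds 116 MW to N29, N7: 58 each.
    N29: 10+58 = 68 > 60
    N7: 130+58 = 188 > 150
  N9 sheds 146 MW to N28, N7: 73 each.
    N28: 100+73 = 173 > 150
    N7: 188+73 = 261 > 150
Round 3 — N28, N29, N7 trip offline.
  N28 sheds 173 MW: no online neighbours, lost.
  N29 sheds 68 MW: no online neighbours, lost.
  N7 sheds 261 MW: no online neighbours, lost.
No further trips.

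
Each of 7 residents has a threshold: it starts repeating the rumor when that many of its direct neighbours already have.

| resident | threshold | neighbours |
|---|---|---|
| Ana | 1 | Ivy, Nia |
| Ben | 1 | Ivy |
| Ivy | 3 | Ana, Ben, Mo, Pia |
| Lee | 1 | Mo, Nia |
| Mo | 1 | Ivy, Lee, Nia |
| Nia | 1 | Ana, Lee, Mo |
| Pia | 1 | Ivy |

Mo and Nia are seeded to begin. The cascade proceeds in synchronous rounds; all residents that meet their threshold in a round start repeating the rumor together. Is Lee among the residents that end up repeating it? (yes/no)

Round 1 — Mo, Nia start repeating the rumor (initial).
Round 2 — checking thresholds:
  Ana: 1 of 2 neighbours ≥ 1, starts repeating the rumor.
  Ivy: 1 of 4 neighbours < 3, holds.
  Lee: 2 of 2 neighbours ≥ 1, starts repeating the rumor.
Round 3 — no new spreads; cascade stops.

yes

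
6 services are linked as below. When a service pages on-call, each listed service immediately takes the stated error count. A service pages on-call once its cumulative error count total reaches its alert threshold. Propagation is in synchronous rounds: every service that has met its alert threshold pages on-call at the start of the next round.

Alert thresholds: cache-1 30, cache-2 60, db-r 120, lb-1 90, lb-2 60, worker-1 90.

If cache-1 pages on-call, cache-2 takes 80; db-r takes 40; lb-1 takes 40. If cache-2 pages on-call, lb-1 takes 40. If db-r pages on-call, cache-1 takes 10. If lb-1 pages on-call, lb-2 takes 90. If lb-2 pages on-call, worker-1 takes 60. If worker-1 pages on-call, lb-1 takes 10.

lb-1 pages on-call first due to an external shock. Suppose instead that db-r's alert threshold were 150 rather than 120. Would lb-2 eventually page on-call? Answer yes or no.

yes

With db-r's alert threshold at 150:
Round 1 — lb-1 pages on-call (initial).
  lb-2: +90 → 90 ≥ 60
Round 2 — lb-2 pages on-call.
  worker-1: +60 → 60 < 90
No further pages.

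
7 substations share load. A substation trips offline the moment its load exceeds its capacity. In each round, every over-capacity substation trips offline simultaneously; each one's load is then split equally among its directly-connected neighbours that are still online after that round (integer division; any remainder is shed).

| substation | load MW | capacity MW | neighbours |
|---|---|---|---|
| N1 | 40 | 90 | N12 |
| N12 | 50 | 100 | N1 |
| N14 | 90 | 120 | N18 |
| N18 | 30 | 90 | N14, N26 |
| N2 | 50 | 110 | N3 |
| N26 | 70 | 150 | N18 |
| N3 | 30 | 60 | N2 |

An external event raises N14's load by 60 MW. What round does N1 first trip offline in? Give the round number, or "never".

Round 1 — N14 at 150 > 120. N14 trips offline.
  N14 sheds 150 MW to N18: 150 each.
    N18: 30+150 = 180 > 90
Round 2 — N18 trips offline.
  N18 sheds 180 MW to N26: 180 each.
    N26: 70+180 = 250 > 150
Round 3 — N26 trips offline.
  N26 sheds 250 MW: no online neighbours, lost.
No further trips.

never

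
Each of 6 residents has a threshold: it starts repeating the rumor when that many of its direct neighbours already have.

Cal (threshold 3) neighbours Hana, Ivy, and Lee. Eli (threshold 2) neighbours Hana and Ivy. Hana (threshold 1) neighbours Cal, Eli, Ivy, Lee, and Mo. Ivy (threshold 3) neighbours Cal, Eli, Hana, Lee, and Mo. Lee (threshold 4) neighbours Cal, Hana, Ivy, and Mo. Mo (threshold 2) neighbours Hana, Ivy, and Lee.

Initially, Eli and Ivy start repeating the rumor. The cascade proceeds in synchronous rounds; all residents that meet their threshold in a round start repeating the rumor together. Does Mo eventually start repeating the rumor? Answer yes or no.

Round 1 — Eli, Ivy start repeating the rumor (initial).
Round 2 — checking thresholds:
  Cal: 1 of 3 neighbours < 3, below threshold.
  Hana: 2 of 5 neighbours ≥ 1, starts repeating the rumor.
  Lee: 1 of 4 neighbours < 4, below threshold.
  Mo: 1 of 3 neighbours < 2, below threshold.
Round 3 — checking thresholds:
  Cal: 2 of 3 neighbours < 3, below threshold.
  Lee: 2 of 4 neighbours < 4, below threshold.
  Mo: 2 of 3 neighbours ≥ 2, starts repeating the rumor.
Round 4 — no new spreads; cascade stops.

yes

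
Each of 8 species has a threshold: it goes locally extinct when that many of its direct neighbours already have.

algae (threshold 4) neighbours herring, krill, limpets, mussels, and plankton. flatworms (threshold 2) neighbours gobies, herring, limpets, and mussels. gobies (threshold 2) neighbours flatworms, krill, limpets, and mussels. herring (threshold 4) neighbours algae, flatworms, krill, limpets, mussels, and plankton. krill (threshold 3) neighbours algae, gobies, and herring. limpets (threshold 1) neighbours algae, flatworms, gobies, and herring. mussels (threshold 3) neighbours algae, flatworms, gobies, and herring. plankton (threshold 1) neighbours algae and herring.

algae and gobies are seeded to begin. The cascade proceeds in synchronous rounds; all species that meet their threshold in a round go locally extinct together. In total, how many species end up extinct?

Round 1 — algae, gobies go locally extinct (initial).
Round 2 — checking thresholds:
  flatworms: 1 of 4 neighbours < 2, holds.
  herring: 1 of 6 neighbours < 4, holds.
  krill: 2 of 3 neighbours < 3, holds.
  limpets: 2 of 4 neighbours ≥ 1, goes locally extinct.
  mussels: 2 of 4 neighbours < 3, holds.
  plankton: 1 of 2 neighbours ≥ 1, goes locally extinct.
Round 3 — checking thresholds:
  flatworms: 2 of 4 neighbours ≥ 2, goes locally extinct.
  herring: 3 of 6 neighbours < 4, holds.
  krill: 2 of 3 neighbours < 3, holds.
  mussels: 2 of 4 neighbours < 3, holds.
Round 4 — checking thresholds:
  herring: 4 of 6 neighbours ≥ 4, goes locally extinct.
  krill: 2 of 3 neighbours < 3, holds.
  mussels: 3 of 4 neighbours ≥ 3, goes locally extinct.
Round 5 — checking thresholds:
  krill: 3 of 3 neighbours ≥ 3, goes locally extinct.
Round 6 — no new extinctions; cascade stops.

8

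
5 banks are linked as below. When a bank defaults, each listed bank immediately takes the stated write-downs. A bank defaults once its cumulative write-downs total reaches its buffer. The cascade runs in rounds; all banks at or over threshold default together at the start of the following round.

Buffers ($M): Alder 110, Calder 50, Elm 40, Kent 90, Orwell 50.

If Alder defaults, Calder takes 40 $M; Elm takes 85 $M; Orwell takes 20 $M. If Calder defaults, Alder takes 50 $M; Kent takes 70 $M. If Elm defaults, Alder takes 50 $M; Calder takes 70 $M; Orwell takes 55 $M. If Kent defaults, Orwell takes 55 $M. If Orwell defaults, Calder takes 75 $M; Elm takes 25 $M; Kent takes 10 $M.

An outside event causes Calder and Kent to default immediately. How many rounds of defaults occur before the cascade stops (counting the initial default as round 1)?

Round 1 — Calder, Kent default (initial).
  Alder: +50 → 50 < 110
  Orwell: +55 → 55 ≥ 50
Round 2 — Orwell defaults.
  Elm: +25 → 25 < 40
No further defaults.

2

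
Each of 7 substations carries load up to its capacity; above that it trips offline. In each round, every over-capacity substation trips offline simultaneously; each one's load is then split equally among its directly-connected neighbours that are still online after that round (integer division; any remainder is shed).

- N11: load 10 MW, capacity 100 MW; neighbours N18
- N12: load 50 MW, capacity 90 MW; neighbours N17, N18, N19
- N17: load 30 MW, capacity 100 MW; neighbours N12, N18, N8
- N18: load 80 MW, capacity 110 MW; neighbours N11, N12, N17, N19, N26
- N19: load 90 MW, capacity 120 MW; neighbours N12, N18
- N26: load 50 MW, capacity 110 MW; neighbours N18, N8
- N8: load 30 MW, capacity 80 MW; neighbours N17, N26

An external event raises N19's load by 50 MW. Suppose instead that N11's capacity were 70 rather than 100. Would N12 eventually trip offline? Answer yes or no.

yes

With N11's capacity at 70:
Round 1 — N19 at 140 > 120. N19 trips offline.
  N19 sheds 140 MW to N12, N18: 70 each.
    N12: 50+70 = 120 > 90
    N18: 80+70 = 150 > 110
Round 2 — N12, N18 trip offline.
  N12 sheds 120 MW to N17: 120 each.
    N17: 30+120 = 150 > 100
  N18 sheds 150 MW to N11, N17, N26: 50 each.
    N11: 10+50 = 60 ≤ 70
    N17: 150+50 = 200 > 100
    N26: 50+50 = 100 ≤ 110
Round 3 — N17 trips offline.
  N17 sheds 200 MW to N8: 200 each.
    N8: 30+200 = 230 > 80
Round 4 — N8 trips offline.
  N8 sheds 230 MW to N26: 230 each.
    N26: 100+230 = 330 > 110
Round 5 — N26 trips offline.
  N26 sheds 330 MW: no online neighbours, lost.
No further trips.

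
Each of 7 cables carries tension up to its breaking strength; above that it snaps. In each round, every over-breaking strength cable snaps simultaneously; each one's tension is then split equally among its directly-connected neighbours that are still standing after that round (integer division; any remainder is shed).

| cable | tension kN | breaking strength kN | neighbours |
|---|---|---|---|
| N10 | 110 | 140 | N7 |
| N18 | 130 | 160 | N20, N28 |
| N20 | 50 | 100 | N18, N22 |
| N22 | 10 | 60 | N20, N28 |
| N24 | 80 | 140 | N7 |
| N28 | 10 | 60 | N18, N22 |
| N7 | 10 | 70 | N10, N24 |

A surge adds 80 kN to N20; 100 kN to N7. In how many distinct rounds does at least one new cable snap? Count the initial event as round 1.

Round 1 — N20 at 130 > 100; N7 at 110 > 70. N20, N7 snap.
  N20 sheds 130 kN to N18, N22: 65 each.
    N18: 130+65 = 195 > 160
    N22: 10+65 = 75 > 60
  N7 sheds 110 kN to N10, N24: 55 each.
    N10: 110+55 = 165 > 140
    N24: 80+55 = 135 ≤ 140
Round 2 — N10, N18, N22 snap.
  N10 sheds 165 kN: no online neighbours, lost.
  N18 sheds 195 kN to N28: 195 each.
    N28: 10+195 = 205 > 60
  N22 sheds 75 kN to N28: 75 each.
    N28: 205+75 = 280 > 60
Round 3 — N28 snaps.
  N28 sheds 280 kN: no online neighbours, lost.
No further breaks.

3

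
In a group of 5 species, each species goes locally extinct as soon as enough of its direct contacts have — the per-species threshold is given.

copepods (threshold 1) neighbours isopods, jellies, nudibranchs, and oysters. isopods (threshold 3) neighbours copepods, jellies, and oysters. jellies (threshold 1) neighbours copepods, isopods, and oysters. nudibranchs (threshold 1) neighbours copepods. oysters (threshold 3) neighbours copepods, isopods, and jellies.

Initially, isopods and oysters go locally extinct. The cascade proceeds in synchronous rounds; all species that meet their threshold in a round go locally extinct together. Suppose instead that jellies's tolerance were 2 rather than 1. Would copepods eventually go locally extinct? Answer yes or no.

With jellies's tolerance at 2:
Round 1 — isopods, oysters go locally extinct (initial).
Round 2 — checking thresholds:
  copepods: 2 of 4 neighbours ≥ 1, goes locally extinct.
  jellies: 2 of 3 neighbours ≥ 2, goes locally extinct.
Round 3 — checking thresholds:
  nudibranchs: 1 of 1 neighbours ≥ 1, goes locally extinct.
Round 4 — no new extinctions; cascade stops.

yes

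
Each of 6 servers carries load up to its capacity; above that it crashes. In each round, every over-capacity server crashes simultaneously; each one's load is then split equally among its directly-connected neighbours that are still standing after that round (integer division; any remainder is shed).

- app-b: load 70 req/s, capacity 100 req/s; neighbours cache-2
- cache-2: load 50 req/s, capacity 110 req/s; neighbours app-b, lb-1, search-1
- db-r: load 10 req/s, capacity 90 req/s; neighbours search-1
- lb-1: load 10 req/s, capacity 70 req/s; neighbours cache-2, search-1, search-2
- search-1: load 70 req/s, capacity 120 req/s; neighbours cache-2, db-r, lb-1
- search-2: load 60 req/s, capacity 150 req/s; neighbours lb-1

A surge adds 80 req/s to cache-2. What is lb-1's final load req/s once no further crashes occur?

53

Round 1 — cache-2 at 130 > 110. cache-2 crashes.
  cache-2 sheds 130 req/s to app-b, lb-1, search-1: 43 each (1 lost).
    app-b: 70+43 = 113 > 100
    lb-1: 10+43 = 53 ≤ 70
    search-1: 70+43 = 113 ≤ 120
Round 2 — app-b crashes.
  app-b sheds 113 req/s: no online neighbours, lost.
No further crashes.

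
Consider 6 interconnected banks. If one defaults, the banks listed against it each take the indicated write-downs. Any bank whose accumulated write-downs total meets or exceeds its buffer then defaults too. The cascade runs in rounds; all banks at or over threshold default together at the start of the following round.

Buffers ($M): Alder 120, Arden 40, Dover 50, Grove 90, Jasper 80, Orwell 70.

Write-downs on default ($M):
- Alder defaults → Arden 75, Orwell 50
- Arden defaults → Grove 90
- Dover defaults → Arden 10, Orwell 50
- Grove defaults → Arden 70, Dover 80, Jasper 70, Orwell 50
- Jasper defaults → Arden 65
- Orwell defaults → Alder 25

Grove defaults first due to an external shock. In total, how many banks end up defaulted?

4

Round 1 — Grove defaults (initial).
  Arden: +70 → 70 ≥ 40
  Dover: +80 → 80 ≥ 50
  Jasper: +70 → 70 < 80
  Orwell: +50 → 50 < 70
Round 2 — Arden, Dover default.
  Orwell: +50 → 100 ≥ 70
Round 3 — Orwell defaults.
  Alder: +25 → 25 < 120
No further defaults.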